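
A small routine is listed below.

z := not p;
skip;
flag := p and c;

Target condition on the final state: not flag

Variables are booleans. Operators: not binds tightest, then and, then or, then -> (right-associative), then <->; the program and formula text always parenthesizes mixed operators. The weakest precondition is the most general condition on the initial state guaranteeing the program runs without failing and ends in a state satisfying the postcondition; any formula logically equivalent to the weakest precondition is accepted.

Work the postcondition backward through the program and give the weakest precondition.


Working backward. After the program, not flag must hold.
Before flag := p and c: not (p and c)
Before skip: not (p and c)
Before z := not p: not (p and c)
Answer: WP = not (p and c)


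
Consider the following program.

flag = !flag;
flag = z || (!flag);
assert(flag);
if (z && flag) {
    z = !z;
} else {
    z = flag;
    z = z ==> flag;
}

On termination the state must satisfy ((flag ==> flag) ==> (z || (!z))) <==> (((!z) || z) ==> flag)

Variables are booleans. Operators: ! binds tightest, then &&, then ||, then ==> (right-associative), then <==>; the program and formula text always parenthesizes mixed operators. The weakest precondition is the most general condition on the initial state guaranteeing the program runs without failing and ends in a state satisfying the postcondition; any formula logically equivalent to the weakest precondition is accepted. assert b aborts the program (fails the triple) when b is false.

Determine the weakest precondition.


Working backward. After the program, the postcondition ((flag ==> flag) ==> (z || (!z))) <==> (((!z) || z) ==> flag) must hold; in canonical form it is flag.
Then branch requires flag; else branch requires flag.
Before the if: ((z && flag) ==> flag) && ((!(z && flag)) ==> flag)
Before assert flag: flag && ((z && flag) ==> flag) && ((!(z && flag)) ==> flag)
Before flag := z || (!flag): (z || (!flag)) && ((z && (z || (!flag))) ==> (z || (!flag))) && ((!(z && (z || (!flag)))) ==> (z || (!flag)))
Before flag := !flag: (z || flag) && ((z && (z || flag)) ==> (z || flag)) && ((!(z && (z || flag))) ==> (z || flag))
Answer: WP = (z || flag) && ((z && (z || flag)) ==> (z || flag)) && ((!(z && (z || flag))) ==> (z || flag))


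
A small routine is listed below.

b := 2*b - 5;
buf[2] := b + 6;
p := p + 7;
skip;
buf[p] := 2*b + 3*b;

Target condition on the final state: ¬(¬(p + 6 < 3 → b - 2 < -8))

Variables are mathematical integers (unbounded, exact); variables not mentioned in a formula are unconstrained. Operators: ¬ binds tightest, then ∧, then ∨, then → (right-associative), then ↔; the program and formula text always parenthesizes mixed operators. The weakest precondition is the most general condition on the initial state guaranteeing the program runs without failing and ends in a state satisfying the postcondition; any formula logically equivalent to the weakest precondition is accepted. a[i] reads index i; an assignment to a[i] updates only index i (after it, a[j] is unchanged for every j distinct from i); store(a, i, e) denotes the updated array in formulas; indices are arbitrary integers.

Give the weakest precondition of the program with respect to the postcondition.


Working backward. After the program, the postcondition ¬(¬(p + 6 < 3 → b - 2 < -8)) must hold; in canonical form it is p < -3 → b < -6.
Before buf[p] := 2*b + 3*b: p < -3 → b < -6
Before skip: p < -3 → b < -6
Before p := p + 7: p < -10 → b < -6
Before buf[2] := b + 6: p < -10 → b < -6
Before b := 2*b - 5: p < -10 → 2*b < -1
Answer: WP = p < -10 → 2*b < -1


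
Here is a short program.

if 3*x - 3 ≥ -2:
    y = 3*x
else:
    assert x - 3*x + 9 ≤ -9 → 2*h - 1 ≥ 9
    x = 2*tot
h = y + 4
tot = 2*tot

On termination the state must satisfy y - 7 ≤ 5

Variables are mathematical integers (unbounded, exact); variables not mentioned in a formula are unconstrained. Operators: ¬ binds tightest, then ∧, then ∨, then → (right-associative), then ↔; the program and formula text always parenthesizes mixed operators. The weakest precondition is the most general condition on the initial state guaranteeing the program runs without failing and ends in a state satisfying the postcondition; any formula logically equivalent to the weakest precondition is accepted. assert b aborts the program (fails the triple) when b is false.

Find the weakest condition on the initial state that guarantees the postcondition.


Working backward. After the program, the postcondition y - 7 ≤ 5 must hold; in canonical form it is y ≤ 12.
Before tot := 2*tot: y ≤ 12
Before h := y + 4: y ≤ 12
Then branch requires 3*x ≤ 12; else branch requires (2*x ≥ 18 → 2*h ≥ 10) ∧ y ≤ 12.
Before the if: (3*x ≥ 1 → 3*x ≤ 12) ∧ ((¬(3*x ≥ 1)) → ((2*x ≥ 18 → 2*h ≥ 10) ∧ y ≤ 12))
Answer: WP = (3*x ≥ 1 → 3*x ≤ 12) ∧ ((¬(3*x ≥ 1)) → ((2*x ≥ 18 → 2*h ≥ 10) ∧ y ≤ 12))


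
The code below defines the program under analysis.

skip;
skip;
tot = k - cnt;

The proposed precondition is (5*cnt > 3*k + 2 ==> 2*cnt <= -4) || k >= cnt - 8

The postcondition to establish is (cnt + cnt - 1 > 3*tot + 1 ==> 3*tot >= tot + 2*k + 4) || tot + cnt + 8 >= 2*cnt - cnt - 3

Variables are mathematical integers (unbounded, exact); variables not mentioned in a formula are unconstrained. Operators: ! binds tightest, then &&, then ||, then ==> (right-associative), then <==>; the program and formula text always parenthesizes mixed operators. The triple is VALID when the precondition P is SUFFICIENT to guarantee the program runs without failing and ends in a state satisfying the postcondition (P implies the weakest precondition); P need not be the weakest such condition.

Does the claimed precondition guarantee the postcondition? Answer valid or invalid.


Working backward. After the program, the postcondition (cnt + cnt - 1 > 3*tot + 1 ==> 3*tot >= tot + 2*k + 4) || tot + cnt + 8 >= 2*cnt - cnt - 3 must hold; in canonical form it is (2*cnt > 3*tot + 2 ==> 2*tot >= 2*k + 4) || tot >= -11.
Before tot := k - cnt: (5*cnt > 3*k + 2 ==> 2*cnt <= -4) || k >= cnt - 11
Before skip: (5*cnt > 3*k + 2 ==> 2*cnt <= -4) || k >= cnt - 11
Before skip: (5*cnt > 3*k + 2 ==> 2*cnt <= -4) || k >= cnt - 11
The weakest precondition is (5*cnt > 3*k + 2 ==> 2*cnt <= -4) || k >= cnt - 11.
Check whether (5*cnt > 3*k + 2 ==> 2*cnt <= -4) || k >= cnt - 8 implies it.
Every state satisfying the precondition satisfies the weakest precondition: the implication holds.
Answer: valid


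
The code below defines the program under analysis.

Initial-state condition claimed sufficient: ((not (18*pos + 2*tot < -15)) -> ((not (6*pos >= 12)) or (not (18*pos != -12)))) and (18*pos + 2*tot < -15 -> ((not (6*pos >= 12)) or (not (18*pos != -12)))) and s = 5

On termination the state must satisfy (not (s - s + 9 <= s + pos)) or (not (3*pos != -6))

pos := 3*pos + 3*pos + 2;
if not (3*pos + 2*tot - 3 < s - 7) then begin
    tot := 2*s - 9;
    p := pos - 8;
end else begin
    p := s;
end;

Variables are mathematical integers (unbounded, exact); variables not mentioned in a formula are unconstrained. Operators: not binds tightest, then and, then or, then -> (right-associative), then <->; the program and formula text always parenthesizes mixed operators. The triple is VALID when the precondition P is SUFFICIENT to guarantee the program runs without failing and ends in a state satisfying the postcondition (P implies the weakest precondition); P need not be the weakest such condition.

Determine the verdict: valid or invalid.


Working backward. After the program, the postcondition (not (s - s + 9 <= s + pos)) or (not (3*pos != -6)) must hold; in canonical form it is (not (pos + s >= 9)) or (not (3*pos != -6)).
Then branch requires (not (pos + s >= 9)) or (not (3*pos != -6)); else branch requires (not (pos + s >= 9)) or (not (3*pos != -6)).
Before the if: ((not (3*pos + 2*tot < s - 4)) -> ((not (pos + s >= 9)) or (not (3*pos != -6)))) and (3*pos + 2*tot < s - 4 -> ((not (pos + s >= 9)) or (not (3*pos != -6))))
Before pos := 3*pos + 3*pos + 2: ((not (18*pos + 2*tot < s - 10)) -> ((not (6*pos + s >= 7)) or (not (18*pos != -12)))) and (18*pos + 2*tot < s - 10 -> ((not (6*pos + s >= 7)) or (not (18*pos != -12))))
The weakest precondition is ((not (18*pos + 2*tot < s - 10)) -> ((not (6*pos + s >= 7)) or (not (18*pos != -12)))) and (18*pos + 2*tot < s - 10 -> ((not (6*pos + s >= 7)) or (not (18*pos != -12)))).
Check whether ((not (18*pos + 2*tot < -15)) -> ((not (6*pos >= 12)) or (not (18*pos != -12)))) and (18*pos + 2*tot < -15 -> ((not (6*pos >= 12)) or (not (18*pos != -12)))) and s = 5 implies it.
Countermodel: at the initial state pos = 1, s = 5, tot = -17, the precondition holds but the weakest precondition fails.
Answer: invalid


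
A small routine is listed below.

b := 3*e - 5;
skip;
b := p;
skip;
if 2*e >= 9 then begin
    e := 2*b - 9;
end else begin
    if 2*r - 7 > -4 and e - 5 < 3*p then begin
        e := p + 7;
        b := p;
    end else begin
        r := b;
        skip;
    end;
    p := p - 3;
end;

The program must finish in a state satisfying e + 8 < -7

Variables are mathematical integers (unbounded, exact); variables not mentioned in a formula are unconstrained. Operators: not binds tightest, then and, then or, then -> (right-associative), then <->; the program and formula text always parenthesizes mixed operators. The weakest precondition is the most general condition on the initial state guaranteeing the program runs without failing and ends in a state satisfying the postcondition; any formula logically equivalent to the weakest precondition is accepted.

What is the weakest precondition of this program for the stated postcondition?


Working backward. After the program, the postcondition e + 8 < -7 must hold; in canonical form it is e < -15.
Then branch requires 2*b < -6; else branch requires ((2*r > 3 and e < 3*p + 5) -> p < -22) and ((not (2*r > 3 and e < 3*p + 5)) -> e < -15).
Before the if: (2*e >= 9 -> 2*b < -6) and ((not (2*e >= 9)) -> (((2*r > 3 and e < 3*p + 5) -> p < -22) and ((not (2*r > 3 and e < 3*p + 5)) -> e < -15)))
Before skip: (2*e >= 9 -> 2*b < -6) and ((not (2*e >= 9)) -> (((2*r > 3 and e < 3*p + 5) -> p < -22) and ((not (2*r > 3 and e < 3*p + 5)) -> e < -15)))
Before b := p: (2*e >= 9 -> 2*p < -6) and ((not (2*e >= 9)) -> (((2*r > 3 and e < 3*p + 5) -> p < -22) and ((not (2*r > 3 and e < 3*p + 5)) -> e < -15)))
Before skip: (2*e >= 9 -> 2*p < -6) and ((not (2*e >= 9)) -> (((2*r > 3 and e < 3*p + 5) -> p < -22) and ((not (2*r > 3 and e < 3*p + 5)) -> e < -15)))
Before b := 3*e - 5: (2*e >= 9 -> 2*p < -6) and ((not (2*e >= 9)) -> (((2*r > 3 and e < 3*p + 5) -> p < -22) and ((not (2*r > 3 and e < 3*p + 5)) -> e < -15)))
Answer: WP = (2*e >= 9 -> 2*p < -6) and ((not (2*e >= 9)) -> (((2*r > 3 and e < 3*p + 5) -> p < -22) and ((not (2*r > 3 and e < 3*p + 5)) -> e < -15)))


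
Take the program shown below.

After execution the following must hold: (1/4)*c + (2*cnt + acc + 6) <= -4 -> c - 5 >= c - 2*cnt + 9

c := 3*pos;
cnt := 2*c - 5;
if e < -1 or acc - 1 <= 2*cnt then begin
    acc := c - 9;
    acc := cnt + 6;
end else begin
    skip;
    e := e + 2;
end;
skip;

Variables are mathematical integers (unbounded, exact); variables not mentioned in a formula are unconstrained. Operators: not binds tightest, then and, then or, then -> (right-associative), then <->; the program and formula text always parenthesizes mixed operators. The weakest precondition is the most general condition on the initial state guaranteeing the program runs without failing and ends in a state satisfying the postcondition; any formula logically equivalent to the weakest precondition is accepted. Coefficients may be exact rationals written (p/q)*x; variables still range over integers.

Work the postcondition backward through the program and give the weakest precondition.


Working backward. After the program, the postcondition (1/4)*c + (2*cnt + acc + 6) <= -4 -> c - 5 >= c - 2*cnt + 9 must hold; in canonical form it is acc + (1/4)*c + 2*cnt <= -10 -> 2*cnt >= 14.
Before skip: acc + (1/4)*c + 2*cnt <= -10 -> 2*cnt >= 14
Then branch requires (1/4)*c + 3*cnt <= -16 -> 2*cnt >= 14; else branch requires acc + (1/4)*c + 2*cnt <= -10 -> 2*cnt >= 14.
Before the if: ((e < -1 or acc <= 2*cnt + 1) -> ((1/4)*c + 3*cnt <= -16 -> 2*cnt >= 14)) and ((not (e < -1 or acc <= 2*cnt + 1)) -> (acc + (1/4)*c + 2*cnt <= -10 -> 2*cnt >= 14))
Before cnt := 2*c - 5: ((e < -1 or acc <= 4*c - 9) -> ((25/4)*c <= -1 -> 4*c >= 24)) and ((not (e < -1 or acc <= 4*c - 9)) -> (acc + (17/4)*c <= 0 -> 4*c >= 24))
Before c := 3*pos: ((e < -1 or acc <= 12*pos - 9) -> ((75/4)*pos <= -1 -> 12*pos >= 24)) and ((not (e < -1 or acc <= 12*pos - 9)) -> (acc + (51/4)*pos <= 0 -> 12*pos >= 24))
Answer: WP = ((e < -1 or acc <= 12*pos - 9) -> ((75/4)*pos <= -1 -> 12*pos >= 24)) and ((not (e < -1 or acc <= 12*pos - 9)) -> (acc + (51/4)*pos <= 0 -> 12*pos >= 24))


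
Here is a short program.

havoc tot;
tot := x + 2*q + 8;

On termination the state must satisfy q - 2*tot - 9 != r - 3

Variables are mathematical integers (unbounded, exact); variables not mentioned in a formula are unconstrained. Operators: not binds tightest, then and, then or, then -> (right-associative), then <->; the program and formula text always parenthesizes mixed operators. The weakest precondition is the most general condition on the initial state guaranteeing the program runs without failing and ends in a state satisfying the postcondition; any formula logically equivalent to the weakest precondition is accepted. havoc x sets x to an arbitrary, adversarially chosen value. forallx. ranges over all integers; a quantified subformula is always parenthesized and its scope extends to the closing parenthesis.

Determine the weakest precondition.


Working backward. After the program, the postcondition q - 2*tot - 9 != r - 3 must hold; in canonical form it is q != r + 2*tot + 6.
Before tot := x + 2*q + 8: 3*q + r + 2*x != -22
Before havoc tot: 3*q + r + 2*x != -22
Answer: WP = 3*q + r + 2*x != -22


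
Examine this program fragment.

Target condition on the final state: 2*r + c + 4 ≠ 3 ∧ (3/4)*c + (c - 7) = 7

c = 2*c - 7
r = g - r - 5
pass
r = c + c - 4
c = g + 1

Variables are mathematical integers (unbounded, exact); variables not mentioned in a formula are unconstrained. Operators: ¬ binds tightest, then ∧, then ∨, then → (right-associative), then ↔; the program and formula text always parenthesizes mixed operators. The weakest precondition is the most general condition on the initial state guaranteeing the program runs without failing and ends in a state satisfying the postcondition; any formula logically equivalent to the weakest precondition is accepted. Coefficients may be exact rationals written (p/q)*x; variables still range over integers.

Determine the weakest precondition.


Working backward. After the program, the postcondition 2*r + c + 4 ≠ 3 ∧ (3/4)*c + (c - 7) = 7 must hold; in canonical form it is c + 2*r ≠ -1 ∧ (7/4)*c = 14.
Before c := g + 1: g + 2*r ≠ -2 ∧ (7/4)*g = 49/4
Before r := c + c - 4: 4*c + g ≠ 6 ∧ (7/4)*g = 49/4
Before skip: 4*c + g ≠ 6 ∧ (7/4)*g = 49/4
Before r := g - r - 5: 4*c + g ≠ 6 ∧ (7/4)*g = 49/4
Before c := 2*c - 7: 8*c + g ≠ 34 ∧ (7/4)*g = 49/4
Answer: WP = 8*c + g ≠ 34 ∧ (7/4)*g = 49/4


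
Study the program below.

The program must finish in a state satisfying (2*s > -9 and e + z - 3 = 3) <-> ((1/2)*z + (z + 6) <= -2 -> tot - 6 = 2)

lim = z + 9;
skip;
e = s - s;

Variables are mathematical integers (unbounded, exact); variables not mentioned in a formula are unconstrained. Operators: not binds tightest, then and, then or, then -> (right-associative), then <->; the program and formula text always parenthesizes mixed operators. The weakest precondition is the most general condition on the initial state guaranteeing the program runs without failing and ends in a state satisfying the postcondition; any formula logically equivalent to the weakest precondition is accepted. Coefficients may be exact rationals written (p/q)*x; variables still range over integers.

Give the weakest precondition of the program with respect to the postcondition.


Working backward. After the program, the postcondition (2*s > -9 and e + z - 3 = 3) <-> ((1/2)*z + (z + 6) <= -2 -> tot - 6 = 2) must hold; in canonical form it is (2*s > -9 and e + z = 6) <-> ((3/2)*z <= -8 -> tot = 8).
Before e := s - s: (2*s > -9 and z = 6) <-> ((3/2)*z <= -8 -> tot = 8)
Before skip: (2*s > -9 and z = 6) <-> ((3/2)*z <= -8 -> tot = 8)
Before lim := z + 9: (2*s > -9 and z = 6) <-> ((3/2)*z <= -8 -> tot = 8)
Answer: WP = (2*s > -9 and z = 6) <-> ((3/2)*z <= -8 -> tot = 8)


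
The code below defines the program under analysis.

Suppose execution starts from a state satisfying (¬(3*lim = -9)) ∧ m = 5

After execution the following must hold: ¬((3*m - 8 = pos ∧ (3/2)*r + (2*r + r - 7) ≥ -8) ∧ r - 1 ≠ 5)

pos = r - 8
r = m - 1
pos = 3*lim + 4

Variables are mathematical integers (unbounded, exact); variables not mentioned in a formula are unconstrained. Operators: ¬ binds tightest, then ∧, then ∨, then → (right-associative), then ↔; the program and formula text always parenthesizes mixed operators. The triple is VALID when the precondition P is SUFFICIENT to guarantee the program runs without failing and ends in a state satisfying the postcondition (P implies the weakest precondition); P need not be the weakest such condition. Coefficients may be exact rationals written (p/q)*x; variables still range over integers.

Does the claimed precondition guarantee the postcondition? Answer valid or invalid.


Working backward. After the program, the postcondition ¬((3*m - 8 = pos ∧ (3/2)*r + (2*r + r - 7) ≥ -8) ∧ r - 1 ≠ 5) must hold; in canonical form it is ¬(3*m = pos + 8 ∧ (9/2)*r ≥ -1 ∧ r ≠ 6).
Before pos := 3*lim + 4: ¬(3*m = 3*lim + 12 ∧ (9/2)*r ≥ -1 ∧ r ≠ 6)
Before r := m - 1: ¬(3*m = 3*lim + 12 ∧ (9/2)*m ≥ 7/2 ∧ m ≠ 7)
Before pos := r - 8: ¬(3*m = 3*lim + 12 ∧ (9/2)*m ≥ 7/2 ∧ m ≠ 7)
The weakest precondition is ¬(3*m = 3*lim + 12 ∧ (9/2)*m ≥ 7/2 ∧ m ≠ 7).
Check whether (¬(3*lim = -9)) ∧ m = 5 implies it.
Countermodel: at the initial state lim = 1, m = 5, the precondition holds but the weakest precondition fails.
Answer: invalid


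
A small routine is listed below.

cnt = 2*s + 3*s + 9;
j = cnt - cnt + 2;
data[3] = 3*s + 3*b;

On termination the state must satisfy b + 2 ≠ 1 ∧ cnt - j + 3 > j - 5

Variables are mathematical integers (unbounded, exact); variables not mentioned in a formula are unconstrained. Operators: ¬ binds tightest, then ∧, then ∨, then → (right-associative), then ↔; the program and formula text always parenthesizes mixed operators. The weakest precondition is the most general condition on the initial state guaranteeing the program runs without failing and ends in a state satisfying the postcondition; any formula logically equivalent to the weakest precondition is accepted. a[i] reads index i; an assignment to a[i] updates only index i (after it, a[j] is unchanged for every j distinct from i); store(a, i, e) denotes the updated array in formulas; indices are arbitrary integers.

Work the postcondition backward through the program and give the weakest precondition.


Working backward. After the program, the postcondition b + 2 ≠ 1 ∧ cnt - j + 3 > j - 5 must hold; in canonical form it is b ≠ -1 ∧ cnt > 2*j - 8.
Before data[3] := 3*s + 3*b: b ≠ -1 ∧ cnt > 2*j - 8
Before j := cnt - cnt + 2: b ≠ -1 ∧ cnt > -4
Before cnt := 2*s + 3*s + 9: b ≠ -1 ∧ 5*s > -13
Answer: WP = b ≠ -1 ∧ 5*s > -13


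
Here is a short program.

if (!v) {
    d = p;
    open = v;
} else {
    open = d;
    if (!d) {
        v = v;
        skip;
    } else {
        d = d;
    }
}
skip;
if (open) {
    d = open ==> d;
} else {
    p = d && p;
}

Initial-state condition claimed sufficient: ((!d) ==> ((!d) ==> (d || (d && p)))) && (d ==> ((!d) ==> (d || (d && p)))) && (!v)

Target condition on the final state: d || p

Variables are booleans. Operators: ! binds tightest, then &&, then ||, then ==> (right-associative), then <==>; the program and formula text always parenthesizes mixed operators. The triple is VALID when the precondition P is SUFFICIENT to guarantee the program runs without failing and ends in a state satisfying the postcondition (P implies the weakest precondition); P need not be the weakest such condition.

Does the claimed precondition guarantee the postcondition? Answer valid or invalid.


Working backward. After the program, d || p must hold.
Then branch requires (open ==> d) || p; else branch requires d || (d && p).
Before the if: (open ==> ((open ==> d) || p)) && ((!open) ==> (d || (d && p)))
Before skip: (open ==> ((open ==> d) || p)) && ((!open) ==> (d || (d && p)))
Then branch requires (v ==> ((v ==> p) || p)) && ((!v) ==> p); else branch requires ((!d) ==> ((!d) ==> (d || (d && p)))) && (d ==> ((!d) ==> (d || (d && p)))).
Before the if: ((!v) ==> ((v ==> ((v ==> p) || p)) && ((!v) ==> p))) && (v ==> (((!d) ==> ((!d) ==> (d || (d && p)))) && (d ==> ((!d) ==> (d || (d && p))))))
The weakest precondition is ((!v) ==> ((v ==> ((v ==> p) || p)) && ((!v) ==> p))) && (v ==> (((!d) ==> ((!d) ==> (d || (d && p)))) && (d ==> ((!d) ==> (d || (d && p)))))).
Check whether ((!d) ==> ((!d) ==> (d || (d && p)))) && (d ==> ((!d) ==> (d || (d && p)))) && (!v) implies it.
Countermodel: at the initial state d = true, p = false, v = false, the precondition holds but the weakest precondition fails.
Answer: invalid


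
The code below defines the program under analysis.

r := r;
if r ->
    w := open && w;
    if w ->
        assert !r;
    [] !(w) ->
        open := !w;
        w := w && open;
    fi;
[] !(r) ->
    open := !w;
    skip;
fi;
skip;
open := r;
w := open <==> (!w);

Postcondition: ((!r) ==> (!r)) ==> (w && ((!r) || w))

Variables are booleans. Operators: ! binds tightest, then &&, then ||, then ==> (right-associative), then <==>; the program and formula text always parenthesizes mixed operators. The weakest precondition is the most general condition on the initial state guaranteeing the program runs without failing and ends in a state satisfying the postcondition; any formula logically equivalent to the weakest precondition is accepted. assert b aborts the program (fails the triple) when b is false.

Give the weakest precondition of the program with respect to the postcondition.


Working backward. After the program, the postcondition ((!r) ==> (!r)) ==> (w && ((!r) || w)) must hold; in canonical form it is w && ((!r) || w).
Before w := open <==> (!w): (open <==> (!w)) && ((!r) || (open <==> (!w)))
Before open := r: (r <==> (!w)) && ((!r) || (r <==> (!w)))
Before skip: (r <==> (!w)) && ((!r) || (r <==> (!w)))
Then branch requires ((open && w) ==> ((!r) && (r <==> (!(open && w))) && ((!r) || (r <==> (!(open && w)))))) && ((!(open && w)) ==> ((r <==> (!(open && w && (!(open && w))))) && ((!r) || (r <==> (!(open && w && (!(open && w)))))))); else branch requires (r <==> (!w)) && ((!r) || (r <==> (!w))).
Before the if: (r ==> (((open && w) ==> ((!r) && (r <==> (!(open && w))) && ((!r) || (r <==> (!(open && w)))))) && ((!(open && w)) ==> ((r <==> (!(open && w && (!(open && w))))) && ((!r) || (r <==> (!(open && w && (!(open && w)))))))))) && ((!r) ==> ((r <==> (!w)) && ((!r) || (r <==> (!w)))))
Before r := r: (r ==> (((open && w) ==> ((!r) && (r <==> (!(open && w))) && ((!r) || (r <==> (!(open && w)))))) && ((!(open && w)) ==> ((r <==> (!(open && w && (!(open && w))))) && ((!r) || (r <==> (!(open && w && (!(open && w)))))))))) && ((!r) ==> ((r <==> (!w)) && ((!r) || (r <==> (!w)))))
Answer: WP = (r ==> (((open && w) ==> ((!r) && (r <==> (!(open && w))) && ((!r) || (r <==> (!(open && w)))))) && ((!(open && w)) ==> ((r <==> (!(open && w && (!(open && w))))) && ((!r) || (r <==> (!(open && w && (!(open && w)))))))))) && ((!r) ==> ((r <==> (!w)) && ((!r) || (r <==> (!w)))))


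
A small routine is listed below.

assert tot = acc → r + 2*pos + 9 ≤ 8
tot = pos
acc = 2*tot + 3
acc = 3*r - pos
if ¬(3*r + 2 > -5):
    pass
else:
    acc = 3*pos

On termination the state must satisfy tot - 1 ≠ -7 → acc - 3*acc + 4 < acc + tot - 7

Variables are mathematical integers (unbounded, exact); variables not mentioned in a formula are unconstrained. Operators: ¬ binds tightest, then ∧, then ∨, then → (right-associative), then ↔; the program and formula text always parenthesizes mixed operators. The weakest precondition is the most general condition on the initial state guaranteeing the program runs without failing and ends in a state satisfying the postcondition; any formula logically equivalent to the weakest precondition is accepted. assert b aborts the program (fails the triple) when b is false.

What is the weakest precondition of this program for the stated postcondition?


Working backward. After the program, the postcondition tot - 1 ≠ -7 → acc - 3*acc + 4 < acc + tot - 7 must hold; in canonical form it is tot ≠ -6 → 3*acc + tot > 11.
Then branch requires tot ≠ -6 → 3*acc + tot > 11; else branch requires tot ≠ -6 → 9*pos + tot > 11.
Before the if: ((¬(3*r > -7)) → (tot ≠ -6 → 3*acc + tot > 11)) ∧ (3*r > -7 → (tot ≠ -6 → 9*pos + tot > 11))
Before acc := 3*r - pos: ((¬(3*r > -7)) → (tot ≠ -6 → 9*r + tot > 3*pos + 11)) ∧ (3*r > -7 → (tot ≠ -6 → 9*pos + tot > 11))
Before acc := 2*tot + 3: ((¬(3*r > -7)) → (tot ≠ -6 → 9*r + tot > 3*pos + 11)) ∧ (3*r > -7 → (tot ≠ -6 → 9*pos + tot > 11))
Before tot := pos: ((¬(3*r > -7)) → (pos ≠ -6 → 9*r > 2*pos + 11)) ∧ (3*r > -7 → (pos ≠ -6 → 10*pos > 11))
Before assert tot = acc → r + 2*pos + 9 ≤ 8: (tot = acc → 2*pos + r ≤ -1) ∧ ((¬(3*r > -7)) → (pos ≠ -6 → 9*r > 2*pos + 11)) ∧ (3*r > -7 → (pos ≠ -6 → 10*pos > 11))
Answer: WP = (tot = acc → 2*pos + r ≤ -1) ∧ ((¬(3*r > -7)) → (pos ≠ -6 → 9*r > 2*pos + 11)) ∧ (3*r > -7 → (pos ≠ -6 → 10*pos > 11))


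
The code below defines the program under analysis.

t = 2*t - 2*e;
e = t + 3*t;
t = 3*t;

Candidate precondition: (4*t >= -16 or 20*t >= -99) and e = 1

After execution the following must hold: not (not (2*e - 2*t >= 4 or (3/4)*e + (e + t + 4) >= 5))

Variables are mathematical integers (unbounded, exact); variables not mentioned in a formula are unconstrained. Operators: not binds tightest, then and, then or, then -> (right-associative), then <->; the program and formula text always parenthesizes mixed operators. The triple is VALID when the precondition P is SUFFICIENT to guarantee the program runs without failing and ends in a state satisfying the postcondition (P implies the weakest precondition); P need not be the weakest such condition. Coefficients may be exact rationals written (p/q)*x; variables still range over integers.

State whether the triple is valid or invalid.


Working backward. After the program, the postcondition not (not (2*e - 2*t >= 4 or (3/4)*e + (e + t + 4) >= 5)) must hold; in canonical form it is 2*e >= 2*t + 4 or (7/4)*e + t >= 1.
Before t := 3*t: 2*e >= 6*t + 4 or (7/4)*e + 3*t >= 1
Before e := t + 3*t: 2*t >= 4 or 10*t >= 1
Before t := 2*t - 2*e: 4*t >= 4*e + 4 or 20*t >= 20*e + 1
The weakest precondition is 4*t >= 4*e + 4 or 20*t >= 20*e + 1.
Check whether (4*t >= -16 or 20*t >= -99) and e = 1 implies it.
Countermodel: at the initial state e = 1, t = -4, the precondition holds but the weakest precondition fails.
Answer: invalid


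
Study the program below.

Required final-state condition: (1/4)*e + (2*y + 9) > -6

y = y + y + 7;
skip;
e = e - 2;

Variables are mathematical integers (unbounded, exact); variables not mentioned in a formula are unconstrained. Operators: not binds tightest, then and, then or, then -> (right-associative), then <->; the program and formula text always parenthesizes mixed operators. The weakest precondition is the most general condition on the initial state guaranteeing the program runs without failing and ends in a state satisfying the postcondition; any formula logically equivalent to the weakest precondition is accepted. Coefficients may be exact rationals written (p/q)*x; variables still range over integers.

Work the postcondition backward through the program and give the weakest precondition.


Working backward. After the program, the postcondition (1/4)*e + (2*y + 9) > -6 must hold; in canonical form it is (1/4)*e + 2*y > -15.
Before e := e - 2: (1/4)*e + 2*y > -29/2
Before skip: (1/4)*e + 2*y > -29/2
Before y := y + y + 7: (1/4)*e + 4*y > -57/2
Answer: WP = (1/4)*e + 4*y > -57/2


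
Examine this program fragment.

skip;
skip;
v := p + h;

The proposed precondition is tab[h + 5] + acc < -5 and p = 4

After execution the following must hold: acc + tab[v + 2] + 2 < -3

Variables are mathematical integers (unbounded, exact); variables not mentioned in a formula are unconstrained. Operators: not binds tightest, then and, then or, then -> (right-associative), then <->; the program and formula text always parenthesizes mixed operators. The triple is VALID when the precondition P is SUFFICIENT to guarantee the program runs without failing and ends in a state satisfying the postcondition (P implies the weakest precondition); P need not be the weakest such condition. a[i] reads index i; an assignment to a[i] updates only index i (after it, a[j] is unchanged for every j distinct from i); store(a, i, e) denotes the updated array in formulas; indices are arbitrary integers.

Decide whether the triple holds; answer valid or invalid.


Working backward. After the program, the postcondition acc + tab[v + 2] + 2 < -3 must hold; in canonical form it is tab[v + 2] + acc < -5.
Before v := p + h: tab[h + p + 2] + acc < -5
Before skip: tab[h + p + 2] + acc < -5
Before skip: tab[h + p + 2] + acc < -5
The weakest precondition is tab[h + p + 2] + acc < -5.
Check whether tab[h + 5] + acc < -5 and p = 4 implies it.
Countermodel: at the initial state acc = 0, h = 0, p = 4, tab = {[5] = -6, [6] = 0, elsewhere 0}, the precondition holds but the weakest precondition fails.
Answer: invalid


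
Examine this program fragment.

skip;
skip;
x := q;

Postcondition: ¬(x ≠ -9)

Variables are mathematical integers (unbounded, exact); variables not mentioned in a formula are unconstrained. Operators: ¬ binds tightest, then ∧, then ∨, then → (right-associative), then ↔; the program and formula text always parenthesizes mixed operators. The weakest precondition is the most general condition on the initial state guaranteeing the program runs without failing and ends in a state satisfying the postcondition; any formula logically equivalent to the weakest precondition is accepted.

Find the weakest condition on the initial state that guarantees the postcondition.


Working backward. After the program, ¬(x ≠ -9) must hold.
Before x := q: ¬(q ≠ -9)
Before skip: ¬(q ≠ -9)
Before skip: ¬(q ≠ -9)
Answer: WP = ¬(q ≠ -9)


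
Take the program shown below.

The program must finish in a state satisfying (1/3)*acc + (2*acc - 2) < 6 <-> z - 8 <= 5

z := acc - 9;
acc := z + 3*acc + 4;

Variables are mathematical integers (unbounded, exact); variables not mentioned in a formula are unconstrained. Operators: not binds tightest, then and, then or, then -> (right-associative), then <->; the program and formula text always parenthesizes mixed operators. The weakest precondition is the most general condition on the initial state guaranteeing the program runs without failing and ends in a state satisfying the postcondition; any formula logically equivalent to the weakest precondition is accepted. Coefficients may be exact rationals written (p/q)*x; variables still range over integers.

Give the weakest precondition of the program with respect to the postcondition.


Working backward. After the program, the postcondition (1/3)*acc + (2*acc - 2) < 6 <-> z - 8 <= 5 must hold; in canonical form it is (7/3)*acc < 8 <-> z <= 13.
Before acc := z + 3*acc + 4: 7*acc + (7/3)*z < -4/3 <-> z <= 13
Before z := acc - 9: (28/3)*acc < 59/3 <-> acc <= 22
Answer: WP = (28/3)*acc < 59/3 <-> acc <= 22


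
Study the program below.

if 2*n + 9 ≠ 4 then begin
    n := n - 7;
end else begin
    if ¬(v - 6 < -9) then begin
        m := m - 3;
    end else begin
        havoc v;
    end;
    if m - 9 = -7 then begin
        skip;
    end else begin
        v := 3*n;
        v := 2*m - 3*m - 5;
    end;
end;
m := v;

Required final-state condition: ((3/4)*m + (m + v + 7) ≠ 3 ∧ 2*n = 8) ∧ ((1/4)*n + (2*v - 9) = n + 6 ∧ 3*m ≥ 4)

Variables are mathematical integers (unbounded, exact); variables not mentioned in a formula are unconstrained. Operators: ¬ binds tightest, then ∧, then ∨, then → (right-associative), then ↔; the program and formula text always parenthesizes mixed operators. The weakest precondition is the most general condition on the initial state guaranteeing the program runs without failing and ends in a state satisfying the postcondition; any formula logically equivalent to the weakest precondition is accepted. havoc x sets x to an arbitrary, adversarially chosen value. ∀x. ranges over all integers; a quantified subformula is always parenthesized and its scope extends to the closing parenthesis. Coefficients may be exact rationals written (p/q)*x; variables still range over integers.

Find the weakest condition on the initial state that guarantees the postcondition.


Working backward. After the program, the postcondition ((3/4)*m + (m + v + 7) ≠ 3 ∧ 2*n = 8) ∧ ((1/4)*n + (2*v - 9) = n + 6 ∧ 3*m ≥ 4) must hold; in canonical form it is (7/4)*m + v ≠ -4 ∧ 2*n = 8 ∧ 2*v = (3/4)*n + 15 ∧ 3*m ≥ 4.
Before m := v: (11/4)*v ≠ -4 ∧ 2*n = 8 ∧ 2*v = (3/4)*n + 15 ∧ 3*v ≥ 4
Then branch requires (11/4)*v ≠ -4 ∧ 2*n = 22 ∧ 2*v = (3/4)*n + 39/4 ∧ 3*v ≥ 4; else branch requires ((¬(v < -3)) → ((m = 5 → ((11/4)*v ≠ -4 ∧ 2*n = 8 ∧ 2*v = (3/4)*n + 15 ∧ 3*v ≥ 4)) ∧ ((¬(m = 5)) → ((11/4)*m ≠ -3/2 ∧ 2*n = 8 ∧ 2*m + (3/4)*n = -19 ∧ 3*m ≤ -10)))) ∧ (v < -3 → (∀v_1. ((m = 2 → ((11/4)*v_1 ≠ -4 ∧ 2*n = 8 ∧ 2*v_1 = (3/4)*n + 15 ∧ 3*v_1 ≥ 4)) ∧ ((¬(m = 2)) → ((11/4)*m ≠ -39/4 ∧ 2*n = 8 ∧ 2*m + (3/4)*n = -25 ∧ 3*m ≤ -19))))).
Before the if: (2*n ≠ -5 → ((11/4)*v ≠ -4 ∧ 2*n = 22 ∧ 2*v = (3/4)*n + 39/4 ∧ 3*v ≥ 4)) ∧ ((¬(2*n ≠ -5)) → (((¬(v < -3)) → ((m = 5 → ((11/4)*v ≠ -4 ∧ 2*n = 8 ∧ 2*v = (3/4)*n + 15 ∧ 3*v ≥ 4)) ∧ ((¬(m = 5)) → ((11/4)*m ≠ -3/2 ∧ 2*n = 8 ∧ 2*m + (3/4)*n = -19 ∧ 3*m ≤ -10)))) ∧ (v < -3 → (∀v_1. ((m = 2 → ((11/4)*v_1 ≠ -4 ∧ 2*n = 8 ∧ 2*v_1 = (3/4)*n + 15 ∧ 3*v_1 ≥ 4)) ∧ ((¬(m = 2)) → ((11/4)*m ≠ -39/4 ∧ 2*n = 8 ∧ 2*m + (3/4)*n = -25 ∧ 3*m ≤ -19)))))))
Answer: WP = (2*n ≠ -5 → ((11/4)*v ≠ -4 ∧ 2*n = 22 ∧ 2*v = (3/4)*n + 39/4 ∧ 3*v ≥ 4)) ∧ ((¬(2*n ≠ -5)) → (((¬(v < -3)) → ((m = 5 → ((11/4)*v ≠ -4 ∧ 2*n = 8 ∧ 2*v = (3/4)*n + 15 ∧ 3*v ≥ 4)) ∧ ((¬(m = 5)) → ((11/4)*m ≠ -3/2 ∧ 2*n = 8 ∧ 2*m + (3/4)*n = -19 ∧ 3*m ≤ -10)))) ∧ (v < -3 → (∀v_1. ((m = 2 → ((11/4)*v_1 ≠ -4 ∧ 2*n = 8 ∧ 2*v_1 = (3/4)*n + 15 ∧ 3*v_1 ≥ 4)) ∧ ((¬(m = 2)) → ((11/4)*m ≠ -39/4 ∧ 2*n = 8 ∧ 2*m + (3/4)*n = -25 ∧ 3*m ≤ -19)))))))


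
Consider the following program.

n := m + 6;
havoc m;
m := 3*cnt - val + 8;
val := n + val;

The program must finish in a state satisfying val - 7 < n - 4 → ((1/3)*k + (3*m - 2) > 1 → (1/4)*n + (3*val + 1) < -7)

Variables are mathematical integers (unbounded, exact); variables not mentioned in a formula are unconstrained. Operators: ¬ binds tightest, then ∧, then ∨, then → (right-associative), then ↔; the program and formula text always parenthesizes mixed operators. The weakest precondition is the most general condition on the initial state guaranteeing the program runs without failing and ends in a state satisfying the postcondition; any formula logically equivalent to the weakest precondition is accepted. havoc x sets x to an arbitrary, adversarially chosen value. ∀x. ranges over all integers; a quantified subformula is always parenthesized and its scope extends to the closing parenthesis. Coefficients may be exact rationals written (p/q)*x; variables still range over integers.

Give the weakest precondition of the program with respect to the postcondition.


Working backward. After the program, the postcondition val - 7 < n - 4 → ((1/3)*k + (3*m - 2) > 1 → (1/4)*n + (3*val + 1) < -7) must hold; in canonical form it is val < n + 3 → ((1/3)*k + 3*m > 3 → (1/4)*n + 3*val < -8).
Before val := n + val: val < 3 → ((1/3)*k + 3*m > 3 → (13/4)*n + 3*val < -8)
Before m := 3*cnt - val + 8: val < 3 → (9*cnt + (1/3)*k > 3*val - 21 → (13/4)*n + 3*val < -8)
Before havoc m: val < 3 → (9*cnt + (1/3)*k > 3*val - 21 → (13/4)*n + 3*val < -8)
Before n := m + 6: val < 3 → (9*cnt + (1/3)*k > 3*val - 21 → (13/4)*m + 3*val < -55/2)
Answer: WP = val < 3 → (9*cnt + (1/3)*k > 3*val - 21 → (13/4)*m + 3*val < -55/2)


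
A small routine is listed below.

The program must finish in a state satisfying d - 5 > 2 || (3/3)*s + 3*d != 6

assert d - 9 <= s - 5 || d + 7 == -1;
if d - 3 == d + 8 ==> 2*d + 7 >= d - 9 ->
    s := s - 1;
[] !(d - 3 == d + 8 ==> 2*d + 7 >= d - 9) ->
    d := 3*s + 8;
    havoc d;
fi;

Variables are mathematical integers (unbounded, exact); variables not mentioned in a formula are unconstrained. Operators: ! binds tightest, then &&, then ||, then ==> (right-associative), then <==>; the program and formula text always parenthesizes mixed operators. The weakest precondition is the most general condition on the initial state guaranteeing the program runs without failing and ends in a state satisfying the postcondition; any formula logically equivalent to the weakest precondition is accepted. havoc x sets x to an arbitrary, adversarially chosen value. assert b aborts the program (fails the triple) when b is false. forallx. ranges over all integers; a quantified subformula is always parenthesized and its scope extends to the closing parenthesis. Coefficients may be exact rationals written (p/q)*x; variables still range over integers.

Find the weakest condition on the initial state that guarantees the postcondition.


Working backward. After the program, the postcondition d - 5 > 2 || (3/3)*s + 3*d != 6 must hold; in canonical form it is d > 7 || 3*d + s != 6.
Then branch requires d > 7 || 3*d + s != 7; else branch requires forall d_1. (d_1 > 7 || 3*d_1 + s != 6).
Before the if: d > 7 || 3*d + s != 7
Before assert d - 9 <= s - 5 || d + 7 == -1: (d <= s + 4 || d == -8) && (d > 7 || 3*d + s != 7)
Answer: WP = (d <= s + 4 || d == -8) && (d > 7 || 3*d + s != 7)


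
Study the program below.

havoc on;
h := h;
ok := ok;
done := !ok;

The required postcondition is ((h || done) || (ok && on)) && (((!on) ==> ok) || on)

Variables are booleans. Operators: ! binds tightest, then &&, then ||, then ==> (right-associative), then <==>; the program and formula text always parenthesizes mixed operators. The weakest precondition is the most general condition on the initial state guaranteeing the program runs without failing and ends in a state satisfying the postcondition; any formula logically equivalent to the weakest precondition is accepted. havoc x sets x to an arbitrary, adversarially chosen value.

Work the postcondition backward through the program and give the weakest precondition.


Working backward. After the program, the postcondition ((h || done) || (ok && on)) && (((!on) ==> ok) || on) must hold; in canonical form it is (h || done || (ok && on)) && (((!on) ==> ok) || on).
Before done := !ok: (h || (!ok) || (ok && on)) && (((!on) ==> ok) || on)
Before ok := ok: (h || (!ok) || (ok && on)) && (((!on) ==> ok) || on)
Before h := h: (h || (!ok) || (ok && on)) && (((!on) ==> ok) || on)
Before havoc on: (h || (!ok)) && ok
Answer: WP = (h || (!ok)) && ok


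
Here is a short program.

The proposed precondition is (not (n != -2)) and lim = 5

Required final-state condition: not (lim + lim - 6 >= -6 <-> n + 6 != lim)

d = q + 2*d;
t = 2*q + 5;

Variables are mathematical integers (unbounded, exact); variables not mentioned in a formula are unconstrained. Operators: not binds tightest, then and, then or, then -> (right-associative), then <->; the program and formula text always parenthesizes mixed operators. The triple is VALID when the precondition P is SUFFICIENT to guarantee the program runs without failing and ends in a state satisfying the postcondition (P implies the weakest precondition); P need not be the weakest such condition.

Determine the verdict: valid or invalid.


Working backward. After the program, the postcondition not (lim + lim - 6 >= -6 <-> n + 6 != lim) must hold; in canonical form it is not (2*lim >= 0 <-> n != lim - 6).
Before t := 2*q + 5: not (2*lim >= 0 <-> n != lim - 6)
Before d := q + 2*d: not (2*lim >= 0 <-> n != lim - 6)
The weakest precondition is not (2*lim >= 0 <-> n != lim - 6).
Check whether (not (n != -2)) and lim = 5 implies it.
Countermodel: at the initial state lim = 5, n = -2, the precondition holds but the weakest precondition fails.
Answer: invalid
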